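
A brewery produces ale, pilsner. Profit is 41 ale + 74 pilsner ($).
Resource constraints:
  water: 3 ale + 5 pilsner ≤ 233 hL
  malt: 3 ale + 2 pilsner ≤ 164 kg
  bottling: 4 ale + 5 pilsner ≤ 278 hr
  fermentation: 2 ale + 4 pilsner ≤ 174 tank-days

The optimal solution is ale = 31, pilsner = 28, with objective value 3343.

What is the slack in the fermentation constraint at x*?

fermentation used = 2·31 + 4·28 = 174; slack = 174 − 174 = 0.

0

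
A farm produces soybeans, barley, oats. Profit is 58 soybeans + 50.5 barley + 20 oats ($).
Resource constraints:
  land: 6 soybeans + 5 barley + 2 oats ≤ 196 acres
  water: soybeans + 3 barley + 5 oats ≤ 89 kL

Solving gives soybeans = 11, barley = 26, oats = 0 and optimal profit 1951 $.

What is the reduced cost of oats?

-4

At the optimum: land uses 196 of 196 (binding); water uses 89 of 89 (binding).
The binding rows give the dual system: 6·y_land + 1·y_water = 58 and 5·y_land + 3·y_water = 50.5.
→ y_land = 9.5 and y_water = 1.
Reduced cost of oats: c₃ − yᵀa₃ = 20 − (9.5·2 + 1·5) = 20 − 24 = -4.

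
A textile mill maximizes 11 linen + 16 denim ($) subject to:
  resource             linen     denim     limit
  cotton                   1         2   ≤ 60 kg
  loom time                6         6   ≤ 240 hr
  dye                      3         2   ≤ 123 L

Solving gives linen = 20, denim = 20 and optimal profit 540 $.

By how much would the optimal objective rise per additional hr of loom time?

At the optimum: cotton uses 60 of 60 (binding); loom time uses 240 of 240 (binding); dye uses 100 of 123 (slack = 23).
Slack constraints have shadow price 0 (complementary slackness).
The binding rows give the dual system: 1·y_cotton + 6·y_loom time = 11 and 2·y_cotton + 6·y_loom time = 16.
This yields shadow prices y_cotton = 5, y_loom time = 1.
Shadow price of loom time = 1.

1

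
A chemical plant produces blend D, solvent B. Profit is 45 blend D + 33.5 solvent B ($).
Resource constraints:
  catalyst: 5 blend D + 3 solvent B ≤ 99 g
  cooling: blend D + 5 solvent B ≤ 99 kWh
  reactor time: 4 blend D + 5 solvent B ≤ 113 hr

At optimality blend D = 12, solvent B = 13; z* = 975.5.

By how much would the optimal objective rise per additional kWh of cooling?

0

Binding: catalyst and reactor time. Non-binding: cooling (22 unused).
Since cooling is not tight, its dual is 0.
From A_Bᵀ y = c: 5·y_catalyst + 4·y_reactor time = 45; 3·y_catalyst + 5·y_reactor time = 33.5.
→ y_catalyst = 7 and y_reactor time = 2.5.
Shadow price of cooling = 0.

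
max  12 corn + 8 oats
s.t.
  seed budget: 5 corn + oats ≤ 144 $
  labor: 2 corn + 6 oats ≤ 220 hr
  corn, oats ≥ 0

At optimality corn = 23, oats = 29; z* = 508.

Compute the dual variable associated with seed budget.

2

Check each constraint at x*: seed budget 144/144 (tight); labor 220/220 (tight).
Dual feasibility on the basic columns requires 5·y_seed budget + 2·y_labor = 12, 1·y_seed budget + 6·y_labor = 8.
→ y_seed budget = 2 and y_labor = 1.
Shadow price of seed budget = 2.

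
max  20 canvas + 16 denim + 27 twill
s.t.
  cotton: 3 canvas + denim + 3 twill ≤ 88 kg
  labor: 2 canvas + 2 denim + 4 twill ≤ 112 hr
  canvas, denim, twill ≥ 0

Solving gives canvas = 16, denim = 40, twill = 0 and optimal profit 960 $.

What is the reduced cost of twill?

At the optimum: cotton uses 88 of 88 (binding); labor uses 112 of 112 (binding).
From A_Bᵀ y = c: 3·y_cotton + 2·y_labor = 20; 1·y_cotton + 2·y_labor = 16.
→ y_cotton = 2 and y_labor = 7.
Reduced cost of twill: c₃ − yᵀa₃ = 27 − (2·3 + 7·4) = 27 − 34 = -7.

-7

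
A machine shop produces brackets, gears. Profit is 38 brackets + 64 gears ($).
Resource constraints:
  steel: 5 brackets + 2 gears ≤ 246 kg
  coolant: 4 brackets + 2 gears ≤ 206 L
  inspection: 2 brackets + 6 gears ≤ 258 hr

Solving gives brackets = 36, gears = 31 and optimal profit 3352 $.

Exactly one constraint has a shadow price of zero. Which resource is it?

steel

steel: 242/246 (slack 4)
coolant: 206/206 (binding)
inspection: 258/258 (binding)
By complementary slackness, a constraint with positive slack has shadow price 0 → steel.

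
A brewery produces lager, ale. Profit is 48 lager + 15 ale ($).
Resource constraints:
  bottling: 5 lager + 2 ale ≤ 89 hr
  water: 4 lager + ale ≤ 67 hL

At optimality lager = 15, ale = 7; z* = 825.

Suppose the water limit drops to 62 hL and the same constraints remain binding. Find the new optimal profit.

790

Both bottling and water are binding at x*.
From A_Bᵀ y = c: 5·y_bottling + 4·y_water = 48; 2·y_bottling + 1·y_water = 15.
→ y_bottling = 4 and y_water = 7.
Δz = y_water·Δb = 7 × (-5) = -35, so new z* = 825 − 35 = 790.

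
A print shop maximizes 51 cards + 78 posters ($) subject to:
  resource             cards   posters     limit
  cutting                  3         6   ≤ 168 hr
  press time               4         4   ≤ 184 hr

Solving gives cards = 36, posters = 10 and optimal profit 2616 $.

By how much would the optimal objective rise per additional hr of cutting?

9

Both cutting and press time are binding at x*.
Dual feasibility on the basic columns requires 3·y_cutting + 4·y_press time = 51, 6·y_cutting + 4·y_press time = 78.
→ y_cutting = 9 and y_press time = 6.
Shadow price of cutting = 9.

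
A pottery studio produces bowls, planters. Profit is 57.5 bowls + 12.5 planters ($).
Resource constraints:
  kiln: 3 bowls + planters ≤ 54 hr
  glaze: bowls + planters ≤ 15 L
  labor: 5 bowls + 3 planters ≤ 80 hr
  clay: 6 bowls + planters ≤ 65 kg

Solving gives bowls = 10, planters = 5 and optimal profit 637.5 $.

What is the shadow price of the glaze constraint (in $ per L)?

Check each constraint at x*: kiln 35/54 (slack 19); glaze 15/15 (tight); labor 65/80 (slack 15); clay 65/65 (tight).
By complementary slackness, y = 0 for the non-binding constraints.
Dual feasibility on the basic columns requires 1·y_glaze + 6·y_clay = 57.5, 1·y_glaze + 1·y_clay = 12.5.
→ y_glaze = 3.5 and y_clay = 9.
Shadow price of glaze = 3.5.

3.5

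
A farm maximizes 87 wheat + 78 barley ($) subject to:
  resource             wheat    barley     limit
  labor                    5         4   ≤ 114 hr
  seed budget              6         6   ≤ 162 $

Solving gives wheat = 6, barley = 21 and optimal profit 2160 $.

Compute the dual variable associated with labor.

9

Both labor and seed budget are binding at x*.
From A_Bᵀ y = c: 5·y_labor + 6·y_seed budget = 87; 4·y_labor + 6·y_seed budget = 78.
Solving: y_labor = 9, y_seed budget = 7.
Shadow price of labor = 9.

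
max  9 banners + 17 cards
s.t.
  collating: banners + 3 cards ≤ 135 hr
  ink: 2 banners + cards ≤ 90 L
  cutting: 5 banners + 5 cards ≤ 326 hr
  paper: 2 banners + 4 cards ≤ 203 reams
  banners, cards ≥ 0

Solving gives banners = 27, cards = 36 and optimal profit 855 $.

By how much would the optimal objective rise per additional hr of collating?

Binding: collating and ink. Non-binding: cutting (11 unused), paper (5 unused).
Since cutting, paper are not tight, their duals are 0.
The binding rows give the dual system: 1·y_collating + 2·y_ink = 9 and 3·y_collating + 1·y_ink = 17.
This yields shadow prices y_collating = 5, y_ink = 2.
Shadow price of collating = 5.

5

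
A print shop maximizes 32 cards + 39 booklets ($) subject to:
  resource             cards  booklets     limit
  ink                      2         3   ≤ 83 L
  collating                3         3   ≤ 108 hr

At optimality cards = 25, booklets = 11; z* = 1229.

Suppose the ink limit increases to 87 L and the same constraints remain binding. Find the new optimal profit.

1257

Both ink and collating are binding at x*.
The binding rows give the dual system: 2·y_ink + 3·y_collating = 32 and 3·y_ink + 3·y_collating = 39.
→ y_ink = 7 and y_collating = 6.
Δz = y_ink·Δb = 7 × (4) = 28, so new z* = 1229 + 28 = 1257.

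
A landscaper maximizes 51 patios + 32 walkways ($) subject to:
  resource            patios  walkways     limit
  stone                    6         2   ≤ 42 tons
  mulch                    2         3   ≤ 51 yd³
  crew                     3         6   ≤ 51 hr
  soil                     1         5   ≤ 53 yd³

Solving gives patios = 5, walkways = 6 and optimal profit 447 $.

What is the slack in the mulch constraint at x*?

mulch used = 2·5 + 3·6 = 28; slack = 51 − 28 = 23.

23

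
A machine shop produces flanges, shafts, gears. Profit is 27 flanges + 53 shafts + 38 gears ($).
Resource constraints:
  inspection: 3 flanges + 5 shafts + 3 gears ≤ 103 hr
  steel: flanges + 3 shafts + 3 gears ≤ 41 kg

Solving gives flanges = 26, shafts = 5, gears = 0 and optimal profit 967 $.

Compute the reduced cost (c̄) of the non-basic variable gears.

-1

At the optimum: inspection uses 103 of 103 (binding); steel uses 41 of 41 (binding).
Dual feasibility on the basic columns requires 3·y_inspection + 1·y_steel = 27, 5·y_inspection + 3·y_steel = 53.
→ y_inspection = 7 and y_steel = 6.
Reduced cost of gears: c₃ − yᵀa₃ = 38 − (7·3 + 6·3) = 38 − 39 = -1.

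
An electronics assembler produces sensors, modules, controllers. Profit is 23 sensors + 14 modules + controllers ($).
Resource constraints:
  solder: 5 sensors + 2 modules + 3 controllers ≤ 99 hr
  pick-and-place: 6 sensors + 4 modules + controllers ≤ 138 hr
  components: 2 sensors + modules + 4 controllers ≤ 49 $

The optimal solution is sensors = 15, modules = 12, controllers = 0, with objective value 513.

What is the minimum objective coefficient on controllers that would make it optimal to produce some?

6

At the optimum: solder uses 99 of 99 (binding); pick-and-place uses 138 of 138 (binding); components uses 42 of 49 (slack = 7).
Slack constraints have shadow price 0 (complementary slackness).
The binding rows give the dual system: 5·y_solder + 6·y_pick-and-place = 23 and 2·y_solder + 4·y_pick-and-place = 14.
This yields shadow prices y_solder = 1, y_pick-and-place = 3.
controllers enters the basis when its profit ≥ yᵀa₃ = 1·3 + 3·1 = 6.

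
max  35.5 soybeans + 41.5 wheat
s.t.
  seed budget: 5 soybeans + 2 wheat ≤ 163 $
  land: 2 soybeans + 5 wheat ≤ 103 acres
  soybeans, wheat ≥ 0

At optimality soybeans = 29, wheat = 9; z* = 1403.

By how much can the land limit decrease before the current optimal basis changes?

Binding constraints: seed budget, land. The basis is B = [[5,2],[2,5]] with det 21.
Per unit decrease in land, x* moves by d = (0.0952, -0.2381).
The basis stays optimal until wheat reaches 0; allowable decrease = 37.8 acres.

37.8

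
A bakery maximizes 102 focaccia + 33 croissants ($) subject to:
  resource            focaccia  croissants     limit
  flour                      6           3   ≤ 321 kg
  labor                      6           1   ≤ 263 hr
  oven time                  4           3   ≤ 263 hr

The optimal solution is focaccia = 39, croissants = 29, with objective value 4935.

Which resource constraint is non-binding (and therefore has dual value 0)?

flour: 321/321 (binding)
labor: 263/263 (binding)
oven time: 243/263 (slack 20)
By complementary slackness, a constraint with positive slack has shadow price 0 → oven time.

oven time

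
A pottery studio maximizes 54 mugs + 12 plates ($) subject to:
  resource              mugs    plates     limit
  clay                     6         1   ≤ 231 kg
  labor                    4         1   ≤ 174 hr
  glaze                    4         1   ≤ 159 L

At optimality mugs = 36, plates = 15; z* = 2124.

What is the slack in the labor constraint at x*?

labor used = 4·36 + 1·15 = 159; slack = 174 − 159 = 15.

15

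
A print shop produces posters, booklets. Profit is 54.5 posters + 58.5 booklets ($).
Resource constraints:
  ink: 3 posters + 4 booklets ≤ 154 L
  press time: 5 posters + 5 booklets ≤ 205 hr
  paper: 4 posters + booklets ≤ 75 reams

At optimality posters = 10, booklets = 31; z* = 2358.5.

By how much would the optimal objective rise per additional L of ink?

Check each constraint at x*: ink 154/154 (tight); press time 205/205 (tight); paper 71/75 (slack 4).
Since paper is not tight, its dual is 0.
The binding rows give the dual system: 3·y_ink + 5·y_press time = 54.5 and 4·y_ink + 5·y_press time = 58.5.
Solving: y_ink = 4, y_press time = 8.5.
Shadow price of ink = 4.

4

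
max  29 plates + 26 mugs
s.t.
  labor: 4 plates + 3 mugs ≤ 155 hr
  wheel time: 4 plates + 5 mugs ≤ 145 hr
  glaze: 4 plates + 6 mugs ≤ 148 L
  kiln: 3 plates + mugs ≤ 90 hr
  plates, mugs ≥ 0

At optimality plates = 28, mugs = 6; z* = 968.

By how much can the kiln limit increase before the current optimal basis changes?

10.5

Binding constraints: glaze, kiln. The basis is B = [[4,6],[3,1]] with det -14.
Per unit increase in kiln, x* moves by d = (0.4286, -0.2857).
The basis stays optimal until wheel time becomes binding; allowable increase = 10.5 hr.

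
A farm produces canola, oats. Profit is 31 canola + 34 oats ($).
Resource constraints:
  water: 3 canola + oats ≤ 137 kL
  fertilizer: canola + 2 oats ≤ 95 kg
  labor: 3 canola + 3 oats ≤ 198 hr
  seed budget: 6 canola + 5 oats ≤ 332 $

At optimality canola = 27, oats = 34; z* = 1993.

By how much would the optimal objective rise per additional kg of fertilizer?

7

Binding: fertilizer and seed budget. Non-binding: water (22 unused), labor (15 unused).
Since water, labor are not tight, their duals are 0.
From A_Bᵀ y = c: 1·y_fertilizer + 6·y_seed budget = 31; 2·y_fertilizer + 5·y_seed budget = 34.
Solving: y_fertilizer = 7, y_seed budget = 4.
Shadow price of fertilizer = 7.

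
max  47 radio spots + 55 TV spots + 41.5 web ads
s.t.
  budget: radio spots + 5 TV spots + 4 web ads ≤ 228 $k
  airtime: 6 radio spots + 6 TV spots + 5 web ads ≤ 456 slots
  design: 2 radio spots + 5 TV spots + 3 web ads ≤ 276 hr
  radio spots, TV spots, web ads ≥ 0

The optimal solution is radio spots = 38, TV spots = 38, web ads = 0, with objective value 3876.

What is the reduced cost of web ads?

-4

At the optimum: budget uses 228 of 228 (binding); airtime uses 456 of 456 (binding); design uses 266 of 276 (slack = 10).
Since design is not tight, its dual is 0.
The binding rows give the dual system: 1·y_budget + 6·y_airtime = 47 and 5·y_budget + 6·y_airtime = 55.
Solving: y_budget = 2, y_airtime = 7.5.
Reduced cost of web ads: c₃ − yᵀa₃ = 41.5 − (2·4 + 7.5·5) = 41.5 − 45.5 = -4.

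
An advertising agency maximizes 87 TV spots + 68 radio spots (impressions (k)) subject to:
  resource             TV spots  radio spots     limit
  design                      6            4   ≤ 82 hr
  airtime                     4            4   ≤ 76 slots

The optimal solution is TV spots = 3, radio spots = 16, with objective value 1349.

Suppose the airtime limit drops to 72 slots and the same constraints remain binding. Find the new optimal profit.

1319

Check each constraint at x*: design 82/82 (tight); airtime 76/76 (tight).
The binding rows give the dual system: 6·y_design + 4·y_airtime = 87 and 4·y_design + 4·y_airtime = 68.
This yields shadow prices y_design = 9.5, y_airtime = 7.5.
Δz = y_airtime·Δb = 7.5 × (-4) = -30, so new z* = 1349 − 30 = 1319.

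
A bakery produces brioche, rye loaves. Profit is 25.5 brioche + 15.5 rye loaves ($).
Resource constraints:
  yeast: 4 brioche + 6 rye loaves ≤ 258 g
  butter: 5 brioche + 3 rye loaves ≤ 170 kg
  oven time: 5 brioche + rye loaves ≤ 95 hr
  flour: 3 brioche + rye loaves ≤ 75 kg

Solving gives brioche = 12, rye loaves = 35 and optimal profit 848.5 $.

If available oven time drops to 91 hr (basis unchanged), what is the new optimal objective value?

Check each constraint at x*: yeast 258/258 (tight); butter 165/170 (slack 5); oven time 95/95 (tight); flour 71/75 (slack 4).
By complementary slackness, y = 0 for the non-binding constraints.
Dual feasibility on the basic columns requires 4·y_yeast + 5·y_oven time = 25.5, 6·y_yeast + 1·y_oven time = 15.5.
This yields shadow prices y_yeast = 2, y_oven time = 3.5.
Δz = y_oven time·Δb = 3.5 × (-4) = -14, so new z* = 848.5 − 14 = 834.5.

834.5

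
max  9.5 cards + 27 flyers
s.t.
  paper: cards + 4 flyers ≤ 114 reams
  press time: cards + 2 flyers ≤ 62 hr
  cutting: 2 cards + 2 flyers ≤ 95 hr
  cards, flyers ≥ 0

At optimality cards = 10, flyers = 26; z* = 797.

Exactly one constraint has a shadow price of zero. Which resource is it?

cutting

paper: 114/114 (binding)
press time: 62/62 (binding)
cutting: 72/95 (slack 23)
By complementary slackness, a constraint with positive slack has shadow price 0 → cutting.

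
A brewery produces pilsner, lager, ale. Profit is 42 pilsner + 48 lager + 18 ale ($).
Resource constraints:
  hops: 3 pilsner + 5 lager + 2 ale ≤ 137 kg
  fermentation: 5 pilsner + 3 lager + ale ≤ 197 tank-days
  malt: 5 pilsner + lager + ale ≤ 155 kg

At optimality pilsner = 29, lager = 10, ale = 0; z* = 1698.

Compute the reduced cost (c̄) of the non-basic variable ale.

-3

Binding: hops and malt. Non-binding: fermentation (22 unused).
Slack constraints have shadow price 0 (complementary slackness).
From A_Bᵀ y = c: 3·y_hops + 5·y_malt = 42; 5·y_hops + 1·y_malt = 48.
This yields shadow prices y_hops = 9, y_malt = 3.
Reduced cost of ale: c₃ − yᵀa₃ = 18 − (9·2 + 3·1) = 18 − 21 = -3.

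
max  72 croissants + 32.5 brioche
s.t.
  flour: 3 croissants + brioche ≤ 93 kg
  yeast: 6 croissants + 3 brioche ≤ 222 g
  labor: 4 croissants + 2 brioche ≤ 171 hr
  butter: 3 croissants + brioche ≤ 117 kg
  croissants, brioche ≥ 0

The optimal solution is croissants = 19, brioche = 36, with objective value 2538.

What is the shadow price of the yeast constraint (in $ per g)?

8.5

Check each constraint at x*: flour 93/93 (tight); yeast 222/222 (tight); labor 148/171 (slack 23); butter 93/117 (slack 24).
By complementary slackness, y = 0 for the non-binding constraints.
Dual feasibility on the basic columns requires 3·y_flour + 6·y_yeast = 72, 1·y_flour + 3·y_yeast = 32.5.
Solving: y_flour = 7, y_yeast = 8.5.
Shadow price of yeast = 8.5.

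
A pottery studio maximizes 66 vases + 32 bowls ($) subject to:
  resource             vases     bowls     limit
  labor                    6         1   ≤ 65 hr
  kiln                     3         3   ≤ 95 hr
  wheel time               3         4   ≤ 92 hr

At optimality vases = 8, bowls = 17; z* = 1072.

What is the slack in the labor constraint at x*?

0

labor used = 6·8 + 1·17 = 65; slack = 65 − 65 = 0.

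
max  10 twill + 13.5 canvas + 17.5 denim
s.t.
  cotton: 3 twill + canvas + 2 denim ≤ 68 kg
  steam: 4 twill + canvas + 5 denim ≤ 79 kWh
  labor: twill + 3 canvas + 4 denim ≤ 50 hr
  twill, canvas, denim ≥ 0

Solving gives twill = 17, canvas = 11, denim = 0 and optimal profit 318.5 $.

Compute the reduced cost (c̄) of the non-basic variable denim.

-6

At the optimum: cotton uses 62 of 68 (slack = 6); steam uses 79 of 79 (binding); labor uses 50 of 50 (binding).
Since cotton is not tight, its dual is 0.
Dual feasibility on the basic columns requires 4·y_steam + 1·y_labor = 10, 1·y_steam + 3·y_labor = 13.5.
This yields shadow prices y_steam = 1.5, y_labor = 4.
Reduced cost of denim: c₃ − yᵀa₃ = 17.5 − (1.5·5 + 4·4) = 17.5 − 23.5 = -6.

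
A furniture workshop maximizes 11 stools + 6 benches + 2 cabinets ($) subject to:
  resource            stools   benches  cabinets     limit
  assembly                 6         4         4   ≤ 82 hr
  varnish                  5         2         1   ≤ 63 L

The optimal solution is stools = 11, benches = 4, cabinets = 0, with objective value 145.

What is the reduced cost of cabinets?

-3

Both assembly and varnish are binding at x*.
Dual feasibility on the basic columns requires 6·y_assembly + 5·y_varnish = 11, 4·y_assembly + 2·y_varnish = 6.
→ y_assembly = 1 and y_varnish = 1.
Reduced cost of cabinets: c₃ − yᵀa₃ = 2 − (1·4 + 1·1) = 2 − 5 = -3.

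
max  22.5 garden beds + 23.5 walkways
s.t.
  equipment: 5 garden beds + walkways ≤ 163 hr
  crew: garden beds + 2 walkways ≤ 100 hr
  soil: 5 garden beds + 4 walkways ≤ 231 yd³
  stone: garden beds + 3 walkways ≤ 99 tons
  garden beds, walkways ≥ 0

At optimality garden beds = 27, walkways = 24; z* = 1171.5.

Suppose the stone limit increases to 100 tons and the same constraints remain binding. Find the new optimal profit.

At the optimum: equipment uses 159 of 163 (slack = 4); crew uses 75 of 100 (slack = 25); soil uses 231 of 231 (binding); stone uses 99 of 99 (binding).
By complementary slackness, y = 0 for the non-binding constraints.
The binding rows give the dual system: 5·y_soil + 1·y_stone = 22.5 and 4·y_soil + 3·y_stone = 23.5.
Solving: y_soil = 4, y_stone = 2.5.
Δz = y_stone·Δb = 2.5 × (1) = 2.5, so new z* = 1171.5 + 2.5 = 1174.

1174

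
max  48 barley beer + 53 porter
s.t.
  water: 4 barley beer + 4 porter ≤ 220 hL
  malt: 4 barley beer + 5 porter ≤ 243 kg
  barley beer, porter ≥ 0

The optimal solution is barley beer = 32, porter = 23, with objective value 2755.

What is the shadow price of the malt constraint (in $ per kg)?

At the optimum: water uses 220 of 220 (binding); malt uses 243 of 243 (binding).
Dual feasibility on the basic columns requires 4·y_water + 4·y_malt = 48, 4·y_water + 5·y_malt = 53.
Solving: y_water = 7, y_malt = 5.
Shadow price of malt = 5.

5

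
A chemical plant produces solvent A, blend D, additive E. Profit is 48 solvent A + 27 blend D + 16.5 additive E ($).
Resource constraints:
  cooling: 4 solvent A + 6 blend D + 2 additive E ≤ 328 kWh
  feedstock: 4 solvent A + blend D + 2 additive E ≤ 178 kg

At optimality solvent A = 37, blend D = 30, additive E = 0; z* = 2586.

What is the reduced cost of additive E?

-7.5

At the optimum: cooling uses 328 of 328 (binding); feedstock uses 178 of 178 (binding).
From A_Bᵀ y = c: 4·y_cooling + 4·y_feedstock = 48; 6·y_cooling + 1·y_feedstock = 27.
→ y_cooling = 3 and y_feedstock = 9.
Reduced cost of additive E: c₃ − yᵀa₃ = 16.5 − (3·2 + 9·2) = 16.5 − 24 = -7.5.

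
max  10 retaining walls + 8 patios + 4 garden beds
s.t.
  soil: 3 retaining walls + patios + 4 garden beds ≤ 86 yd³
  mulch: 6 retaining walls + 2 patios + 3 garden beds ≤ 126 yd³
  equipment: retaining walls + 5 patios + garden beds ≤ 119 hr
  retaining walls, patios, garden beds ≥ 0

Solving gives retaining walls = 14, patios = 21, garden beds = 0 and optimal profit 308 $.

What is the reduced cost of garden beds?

At the optimum: soil uses 63 of 86 (slack = 23); mulch uses 126 of 126 (binding); equipment uses 119 of 119 (binding).
By complementary slackness, y = 0 for the non-binding constraint.
Dual feasibility on the basic columns requires 6·y_mulch + 1·y_equipment = 10, 2·y_mulch + 5·y_equipment = 8.
This yields shadow prices y_mulch = 1.5, y_equipment = 1.
Reduced cost of garden beds: c₃ − yᵀa₃ = 4 − (1.5·3 + 1·1) = 4 − 5.5 = -1.5.

-1.5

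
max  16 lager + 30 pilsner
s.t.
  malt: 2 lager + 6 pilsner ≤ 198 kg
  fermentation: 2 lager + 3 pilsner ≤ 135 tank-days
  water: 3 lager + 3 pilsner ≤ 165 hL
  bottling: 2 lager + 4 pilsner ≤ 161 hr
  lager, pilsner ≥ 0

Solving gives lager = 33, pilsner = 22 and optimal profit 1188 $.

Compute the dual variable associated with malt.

3.5

At the optimum: malt uses 198 of 198 (binding); fermentation uses 132 of 135 (slack = 3); water uses 165 of 165 (binding); bottling uses 154 of 161 (slack = 7).
Slack constraints have shadow price 0 (complementary slackness).
From A_Bᵀ y = c: 2·y_malt + 3·y_water = 16; 6·y_malt + 3·y_water = 30.
This yields shadow prices y_malt = 3.5, y_water = 3.
Shadow price of malt = 3.5.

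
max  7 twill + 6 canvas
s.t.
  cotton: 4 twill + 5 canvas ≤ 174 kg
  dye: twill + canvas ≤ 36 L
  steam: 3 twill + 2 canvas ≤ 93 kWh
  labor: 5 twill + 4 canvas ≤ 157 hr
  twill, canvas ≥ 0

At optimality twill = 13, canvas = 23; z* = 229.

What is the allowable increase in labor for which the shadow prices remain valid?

Binding constraints: dye, labor. The basis is B = [[1,1],[5,4]] with det -1.
Per unit increase in labor, x* moves by d = (1, -1).
The basis stays optimal until steam becomes binding; allowable increase = 8 hr.

8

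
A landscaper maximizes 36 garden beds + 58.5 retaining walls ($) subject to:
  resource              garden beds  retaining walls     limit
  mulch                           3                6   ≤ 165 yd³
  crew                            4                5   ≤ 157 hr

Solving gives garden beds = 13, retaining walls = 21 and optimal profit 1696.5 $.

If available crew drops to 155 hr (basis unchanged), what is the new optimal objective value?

At the optimum: mulch uses 165 of 165 (binding); crew uses 157 of 157 (binding).
From A_Bᵀ y = c: 3·y_mulch + 4·y_crew = 36; 6·y_mulch + 5·y_crew = 58.5.
→ y_mulch = 6 and y_crew = 4.5.
Δz = y_crew·Δb = 4.5 × (-2) = -9, so new z* = 1696.5 − 9 = 1687.5.

1687.5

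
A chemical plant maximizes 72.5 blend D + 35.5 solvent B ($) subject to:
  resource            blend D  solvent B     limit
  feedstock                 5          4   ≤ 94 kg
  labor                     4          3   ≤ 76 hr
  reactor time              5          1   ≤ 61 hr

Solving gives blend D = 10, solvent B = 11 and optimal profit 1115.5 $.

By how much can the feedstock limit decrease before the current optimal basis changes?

Binding constraints: feedstock, reactor time. The basis is B = [[5,4],[5,1]] with det -15.
Per unit decrease in feedstock, x* moves by d = (0.0667, -0.3333).
The basis stays optimal until solvent B reaches 0; allowable decrease = 33 kg.

33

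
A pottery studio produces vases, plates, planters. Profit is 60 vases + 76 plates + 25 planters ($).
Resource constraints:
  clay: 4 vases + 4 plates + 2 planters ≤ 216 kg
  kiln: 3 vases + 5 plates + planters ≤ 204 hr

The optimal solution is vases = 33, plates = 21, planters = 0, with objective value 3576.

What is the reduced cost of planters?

Check each constraint at x*: clay 216/216 (tight); kiln 204/204 (tight).
The binding rows give the dual system: 4·y_clay + 3·y_kiln = 60 and 4·y_clay + 5·y_kiln = 76.
Solving: y_clay = 9, y_kiln = 8.
Reduced cost of planters: c₃ − yᵀa₃ = 25 − (9·2 + 8·1) = 25 − 26 = -1.

-1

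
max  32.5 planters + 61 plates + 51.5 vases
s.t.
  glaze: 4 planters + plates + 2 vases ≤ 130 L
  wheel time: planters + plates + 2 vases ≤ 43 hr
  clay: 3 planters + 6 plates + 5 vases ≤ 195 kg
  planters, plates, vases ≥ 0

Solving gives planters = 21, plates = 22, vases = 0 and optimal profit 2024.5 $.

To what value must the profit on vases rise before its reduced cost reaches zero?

55.5

Binding: wheel time and clay. Non-binding: glaze (24 unused).
By complementary slackness, y = 0 for the non-binding constraint.
Dual feasibility on the basic columns requires 1·y_wheel time + 3·y_clay = 32.5, 1·y_wheel time + 6·y_clay = 61.
This yields shadow prices y_wheel time = 4, y_clay = 9.5.
vases enters the basis when its profit ≥ yᵀa₃ = 4·2 + 9.5·5 = 55.5.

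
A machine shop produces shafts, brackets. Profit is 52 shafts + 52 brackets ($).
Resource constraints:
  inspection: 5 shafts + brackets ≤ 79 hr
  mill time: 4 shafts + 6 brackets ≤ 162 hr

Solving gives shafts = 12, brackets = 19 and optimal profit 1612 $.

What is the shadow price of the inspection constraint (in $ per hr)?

At the optimum: inspection uses 79 of 79 (binding); mill time uses 162 of 162 (binding).
Dual feasibility on the basic columns requires 5·y_inspection + 4·y_mill time = 52, 1·y_inspection + 6·y_mill time = 52.
Solving: y_inspection = 4, y_mill time = 8.
Shadow price of inspection = 4.

4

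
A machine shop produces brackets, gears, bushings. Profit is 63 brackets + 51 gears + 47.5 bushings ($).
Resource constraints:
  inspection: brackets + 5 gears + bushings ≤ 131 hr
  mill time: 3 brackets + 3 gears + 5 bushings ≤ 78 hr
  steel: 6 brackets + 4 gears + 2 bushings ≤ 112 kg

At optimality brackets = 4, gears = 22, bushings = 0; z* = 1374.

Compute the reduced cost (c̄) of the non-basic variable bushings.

At the optimum: inspection uses 114 of 131 (slack = 17); mill time uses 78 of 78 (binding); steel uses 112 of 112 (binding).
Slack constraints have shadow price 0 (complementary slackness).
Dual feasibility on the basic columns requires 3·y_mill time + 6·y_steel = 63, 3·y_mill time + 4·y_steel = 51.
→ y_mill time = 9 and y_steel = 6.
Reduced cost of bushings: c₃ − yᵀa₃ = 47.5 − (9·5 + 6·2) = 47.5 − 57 = -9.5.

-9.5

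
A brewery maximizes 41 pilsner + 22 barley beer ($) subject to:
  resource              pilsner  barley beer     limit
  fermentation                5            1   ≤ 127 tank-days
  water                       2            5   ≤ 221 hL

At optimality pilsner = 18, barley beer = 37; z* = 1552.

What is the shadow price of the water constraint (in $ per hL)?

Check each constraint at x*: fermentation 127/127 (tight); water 221/221 (tight).
Dual feasibility on the basic columns requires 5·y_fermentation + 2·y_water = 41, 1·y_fermentation + 5·y_water = 22.
→ y_fermentation = 7 and y_water = 3.
Shadow price of water = 3.

3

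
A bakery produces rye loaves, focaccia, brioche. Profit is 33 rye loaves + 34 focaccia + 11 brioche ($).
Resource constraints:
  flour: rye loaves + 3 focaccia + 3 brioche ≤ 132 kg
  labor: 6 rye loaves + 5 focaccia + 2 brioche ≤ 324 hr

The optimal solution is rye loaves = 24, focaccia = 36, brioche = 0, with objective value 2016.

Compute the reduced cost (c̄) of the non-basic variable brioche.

-8

Check each constraint at x*: flour 132/132 (tight); labor 324/324 (tight).
From A_Bᵀ y = c: 1·y_flour + 6·y_labor = 33; 3·y_flour + 5·y_labor = 34.
This yields shadow prices y_flour = 3, y_labor = 5.
Reduced cost of brioche: c₃ − yᵀa₃ = 11 − (3·3 + 5·2) = 11 − 19 = -8.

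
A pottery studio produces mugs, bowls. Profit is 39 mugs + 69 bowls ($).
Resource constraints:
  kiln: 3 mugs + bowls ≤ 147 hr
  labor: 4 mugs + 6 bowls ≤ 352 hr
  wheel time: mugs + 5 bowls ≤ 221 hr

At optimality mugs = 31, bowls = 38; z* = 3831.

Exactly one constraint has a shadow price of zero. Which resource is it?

kiln: 131/147 (slack 16)
labor: 352/352 (binding)
wheel time: 221/221 (binding)
By complementary slackness, a constraint with positive slack has shadow price 0 → kiln.

kiln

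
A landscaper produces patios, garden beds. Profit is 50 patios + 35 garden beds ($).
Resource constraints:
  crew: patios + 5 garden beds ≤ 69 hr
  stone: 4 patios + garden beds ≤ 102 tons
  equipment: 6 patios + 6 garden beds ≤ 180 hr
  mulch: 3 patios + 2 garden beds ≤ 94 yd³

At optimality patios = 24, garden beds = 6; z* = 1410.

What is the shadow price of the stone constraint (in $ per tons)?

5

Check each constraint at x*: crew 54/69 (slack 15); stone 102/102 (tight); equipment 180/180 (tight); mulch 84/94 (slack 10).
Slack constraints have shadow price 0 (complementary slackness).
Dual feasibility on the basic columns requires 4·y_stone + 6·y_equipment = 50, 1·y_stone + 6·y_equipment = 35.
Solving: y_stone = 5, y_equipment = 5.
Shadow price of stone = 5.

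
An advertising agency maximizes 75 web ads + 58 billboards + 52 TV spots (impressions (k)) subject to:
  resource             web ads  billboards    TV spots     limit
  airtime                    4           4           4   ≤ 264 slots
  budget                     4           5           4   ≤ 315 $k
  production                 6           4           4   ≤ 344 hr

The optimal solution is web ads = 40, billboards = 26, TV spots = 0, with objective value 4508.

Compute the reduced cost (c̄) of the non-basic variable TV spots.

-6

Binding: airtime and production. Non-binding: budget (25 unused).
Slack constraints have shadow price 0 (complementary slackness).
From A_Bᵀ y = c: 4·y_airtime + 6·y_production = 75; 4·y_airtime + 4·y_production = 58.
This yields shadow prices y_airtime = 6, y_production = 8.5.
Reduced cost of TV spots: c₃ − yᵀa₃ = 52 − (6·4 + 8.5·4) = 52 − 58 = -6.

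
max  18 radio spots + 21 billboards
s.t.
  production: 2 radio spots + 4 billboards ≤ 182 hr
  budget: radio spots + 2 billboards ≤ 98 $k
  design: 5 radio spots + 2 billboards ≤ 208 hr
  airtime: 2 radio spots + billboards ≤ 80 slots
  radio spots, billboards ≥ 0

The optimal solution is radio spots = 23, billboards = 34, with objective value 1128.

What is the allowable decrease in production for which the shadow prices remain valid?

Binding constraints: production, airtime. The basis is B = [[2,4],[2,1]] with det -6.
Per unit decrease in production, x* moves by d = (0.1667, -0.3333).
The basis stays optimal until billboards reaches 0; allowable decrease = 102 hr.

102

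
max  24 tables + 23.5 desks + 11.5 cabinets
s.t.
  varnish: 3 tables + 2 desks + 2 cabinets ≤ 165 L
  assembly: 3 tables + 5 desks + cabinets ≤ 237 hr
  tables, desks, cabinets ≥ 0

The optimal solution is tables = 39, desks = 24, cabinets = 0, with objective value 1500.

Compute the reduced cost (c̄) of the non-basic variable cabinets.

Both varnish and assembly are binding at x*.
The binding rows give the dual system: 3·y_varnish + 3·y_assembly = 24 and 2·y_varnish + 5·y_assembly = 23.5.
Solving: y_varnish = 5.5, y_assembly = 2.5.
Reduced cost of cabinets: c₃ − yᵀa₃ = 11.5 − (5.5·2 + 2.5·1) = 11.5 − 13.5 = -2.

-2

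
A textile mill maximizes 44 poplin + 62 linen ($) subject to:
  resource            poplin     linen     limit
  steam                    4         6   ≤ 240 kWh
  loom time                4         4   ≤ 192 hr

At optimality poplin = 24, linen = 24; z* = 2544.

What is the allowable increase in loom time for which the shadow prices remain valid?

48

Binding constraints: steam, loom time. The basis is B = [[4,6],[4,4]] with det -8.
Per unit increase in loom time, x* moves by d = (0.75, -0.5).
The basis stays optimal until linen reaches 0; allowable increase = 48 hr.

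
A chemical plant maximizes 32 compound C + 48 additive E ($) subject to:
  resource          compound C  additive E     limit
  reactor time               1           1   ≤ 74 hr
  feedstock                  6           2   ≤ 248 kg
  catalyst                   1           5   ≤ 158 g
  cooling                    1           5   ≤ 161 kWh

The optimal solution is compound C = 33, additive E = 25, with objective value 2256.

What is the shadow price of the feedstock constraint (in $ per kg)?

4

Binding: feedstock and catalyst. Non-binding: reactor time (16 unused), cooling (3 unused).
By complementary slackness, y = 0 for the non-binding constraints.
From A_Bᵀ y = c: 6·y_feedstock + 1·y_catalyst = 32; 2·y_feedstock + 5·y_catalyst = 48.
→ y_feedstock = 4 and y_catalyst = 8.
Shadow price of feedstock = 4.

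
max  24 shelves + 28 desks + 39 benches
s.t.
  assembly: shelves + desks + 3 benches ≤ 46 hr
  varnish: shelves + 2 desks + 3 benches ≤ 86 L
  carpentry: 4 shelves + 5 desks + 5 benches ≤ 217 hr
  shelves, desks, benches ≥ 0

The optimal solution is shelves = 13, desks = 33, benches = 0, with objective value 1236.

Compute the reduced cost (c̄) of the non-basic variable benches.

-5

Binding: assembly and carpentry. Non-binding: varnish (7 unused).
Slack constraints have shadow price 0 (complementary slackness).
The binding rows give the dual system: 1·y_assembly + 4·y_carpentry = 24 and 1·y_assembly + 5·y_carpentry = 28.
→ y_assembly = 8 and y_carpentry = 4.
Reduced cost of benches: c₃ − yᵀa₃ = 39 − (8·3 + 4·5) = 39 − 44 = -5.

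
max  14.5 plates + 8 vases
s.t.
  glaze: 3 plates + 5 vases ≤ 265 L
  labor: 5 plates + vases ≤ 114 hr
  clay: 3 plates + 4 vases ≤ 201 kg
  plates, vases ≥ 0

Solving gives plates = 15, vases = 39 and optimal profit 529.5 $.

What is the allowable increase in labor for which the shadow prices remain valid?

Binding constraints: labor, clay. The basis is B = [[5,1],[3,4]] with det 17.
Per unit increase in labor, x* moves by d = (0.2353, -0.1765).
The basis stays optimal until vases reaches 0; allowable increase = 221 hr.

221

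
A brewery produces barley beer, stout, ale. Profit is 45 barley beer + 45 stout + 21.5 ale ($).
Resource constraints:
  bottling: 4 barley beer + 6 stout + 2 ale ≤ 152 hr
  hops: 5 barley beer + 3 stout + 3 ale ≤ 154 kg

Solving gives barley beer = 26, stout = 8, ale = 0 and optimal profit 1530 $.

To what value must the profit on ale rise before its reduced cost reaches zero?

25

Both bottling and hops are binding at x*.
Dual feasibility on the basic columns requires 4·y_bottling + 5·y_hops = 45, 6·y_bottling + 3·y_hops = 45.
This yields shadow prices y_bottling = 5, y_hops = 5.
ale enters the basis when its profit ≥ yᵀa₃ = 5·2 + 5·3 = 25.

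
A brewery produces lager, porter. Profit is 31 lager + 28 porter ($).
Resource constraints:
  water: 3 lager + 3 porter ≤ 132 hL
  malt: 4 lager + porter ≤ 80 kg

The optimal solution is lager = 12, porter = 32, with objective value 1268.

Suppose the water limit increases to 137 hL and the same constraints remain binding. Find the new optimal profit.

Check each constraint at x*: water 132/132 (tight); malt 80/80 (tight).
From A_Bᵀ y = c: 3·y_water + 4·y_malt = 31; 3·y_water + 1·y_malt = 28.
This yields shadow prices y_water = 9, y_malt = 1.
Δz = y_water·Δb = 9 × (5) = 45, so new z* = 1268 + 45 = 1313.

1313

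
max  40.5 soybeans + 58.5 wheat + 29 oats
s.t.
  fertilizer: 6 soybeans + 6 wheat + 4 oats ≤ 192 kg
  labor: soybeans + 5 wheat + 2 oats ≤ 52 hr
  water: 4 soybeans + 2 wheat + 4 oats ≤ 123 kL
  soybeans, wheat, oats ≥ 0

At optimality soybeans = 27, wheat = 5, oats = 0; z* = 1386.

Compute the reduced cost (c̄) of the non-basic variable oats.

-4

Binding: fertilizer and labor. Non-binding: water (5 unused).
Slack constraints have shadow price 0 (complementary slackness).
The binding rows give the dual system: 6·y_fertilizer + 1·y_labor = 40.5 and 6·y_fertilizer + 5·y_labor = 58.5.
→ y_fertilizer = 6 and y_labor = 4.5.
Reduced cost of oats: c₃ − yᵀa₃ = 29 − (6·4 + 4.5·2) = 29 − 33 = -4.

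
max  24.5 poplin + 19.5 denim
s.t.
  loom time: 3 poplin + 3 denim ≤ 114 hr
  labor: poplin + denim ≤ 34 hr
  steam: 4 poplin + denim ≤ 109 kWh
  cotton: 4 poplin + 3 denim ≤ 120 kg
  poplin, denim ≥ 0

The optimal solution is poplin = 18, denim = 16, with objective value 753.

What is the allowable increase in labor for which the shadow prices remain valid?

4

Binding constraints: labor, cotton. The basis is B = [[1,1],[4,3]] with det -1.
Per unit increase in labor, x* moves by d = (-3, 4).
The basis stays optimal until loom time becomes binding; allowable increase = 4 hr.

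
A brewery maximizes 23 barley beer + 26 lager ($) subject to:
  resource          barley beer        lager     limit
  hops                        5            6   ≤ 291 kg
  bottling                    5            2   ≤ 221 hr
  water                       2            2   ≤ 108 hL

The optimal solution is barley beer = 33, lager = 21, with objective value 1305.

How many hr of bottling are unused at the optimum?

14

bottling used = 5·33 + 2·21 = 207; slack = 221 − 207 = 14.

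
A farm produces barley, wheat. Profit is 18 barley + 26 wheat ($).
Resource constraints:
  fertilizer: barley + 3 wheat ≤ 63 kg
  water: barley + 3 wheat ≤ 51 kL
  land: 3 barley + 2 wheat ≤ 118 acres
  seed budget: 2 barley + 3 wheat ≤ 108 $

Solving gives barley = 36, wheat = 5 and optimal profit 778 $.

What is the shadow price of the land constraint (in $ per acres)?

Check each constraint at x*: fertilizer 51/63 (slack 12); water 51/51 (tight); land 118/118 (tight); seed budget 87/108 (slack 21).
Since fertilizer, seed budget are not tight, their duals are 0.
Dual feasibility on the basic columns requires 1·y_water + 3·y_land = 18, 3·y_water + 2·y_land = 26.
This yields shadow prices y_water = 6, y_land = 4.
Shadow price of land = 4.

4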